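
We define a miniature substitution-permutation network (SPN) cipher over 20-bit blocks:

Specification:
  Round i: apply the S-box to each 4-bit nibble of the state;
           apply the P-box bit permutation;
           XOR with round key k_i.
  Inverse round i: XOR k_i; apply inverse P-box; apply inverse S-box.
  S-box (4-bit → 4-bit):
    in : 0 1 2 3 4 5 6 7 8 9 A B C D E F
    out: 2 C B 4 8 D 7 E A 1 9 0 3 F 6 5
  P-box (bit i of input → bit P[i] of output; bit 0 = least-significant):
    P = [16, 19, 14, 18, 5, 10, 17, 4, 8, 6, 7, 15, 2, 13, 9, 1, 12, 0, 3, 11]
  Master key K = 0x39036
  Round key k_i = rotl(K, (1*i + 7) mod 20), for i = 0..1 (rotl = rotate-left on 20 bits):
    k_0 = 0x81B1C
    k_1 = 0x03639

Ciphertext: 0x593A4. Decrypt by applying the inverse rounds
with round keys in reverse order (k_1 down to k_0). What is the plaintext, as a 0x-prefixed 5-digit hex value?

0xA5171

s_0 = ciphertext = 0x593A4
s_1 = InvRound(s_0, k_1) = 0xEC58A
s_2 = InvRound(s_1, k_0) = 0xA5171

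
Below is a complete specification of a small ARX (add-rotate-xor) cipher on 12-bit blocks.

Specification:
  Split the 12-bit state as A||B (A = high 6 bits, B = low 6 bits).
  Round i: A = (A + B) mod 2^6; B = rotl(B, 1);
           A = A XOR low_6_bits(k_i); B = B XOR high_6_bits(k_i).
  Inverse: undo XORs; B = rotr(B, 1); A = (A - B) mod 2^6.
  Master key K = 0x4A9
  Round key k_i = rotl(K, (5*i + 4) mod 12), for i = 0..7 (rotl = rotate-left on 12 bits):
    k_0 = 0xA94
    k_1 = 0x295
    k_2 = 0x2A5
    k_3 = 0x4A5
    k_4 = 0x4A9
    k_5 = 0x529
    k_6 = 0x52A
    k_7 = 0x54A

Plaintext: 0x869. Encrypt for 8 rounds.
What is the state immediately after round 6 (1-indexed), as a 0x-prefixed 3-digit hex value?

0x8B6

s_0 = plaintext = 0x869
s_1 = Round(s_0, k_0) = 0x7B9
s_2 = Round(s_1, k_1) = 0x0B9
s_3 = Round(s_2, k_2) = 0x7B9
s_4 = Round(s_3, k_3) = 0xCA1
s_5 = Round(s_4, k_4) = 0xE91
s_6 = Round(s_5, k_5) = 0x8B6
s_7 = Round(s_6, k_6) = 0xCB9
s_8 = Round(s_7, k_7) = 0x866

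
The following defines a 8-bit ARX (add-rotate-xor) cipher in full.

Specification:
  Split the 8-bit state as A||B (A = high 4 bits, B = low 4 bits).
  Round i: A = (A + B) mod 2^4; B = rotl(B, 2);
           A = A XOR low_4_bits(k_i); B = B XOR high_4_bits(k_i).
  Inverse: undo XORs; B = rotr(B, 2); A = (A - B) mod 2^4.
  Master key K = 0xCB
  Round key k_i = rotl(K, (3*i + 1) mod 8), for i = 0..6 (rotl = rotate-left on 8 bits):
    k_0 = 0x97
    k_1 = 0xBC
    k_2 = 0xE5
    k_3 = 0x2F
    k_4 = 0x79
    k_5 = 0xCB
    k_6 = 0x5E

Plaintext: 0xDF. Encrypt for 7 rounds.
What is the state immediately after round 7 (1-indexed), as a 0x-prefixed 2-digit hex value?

0xFF

s_0 = plaintext = 0xDF
s_1 = Round(s_0, k_0) = 0xB6
s_2 = Round(s_1, k_1) = 0xD2
s_3 = Round(s_2, k_2) = 0xA6
s_4 = Round(s_3, k_3) = 0xFB
s_5 = Round(s_4, k_4) = 0x39
s_6 = Round(s_5, k_5) = 0x7A
s_7 = Round(s_6, k_6) = 0xFF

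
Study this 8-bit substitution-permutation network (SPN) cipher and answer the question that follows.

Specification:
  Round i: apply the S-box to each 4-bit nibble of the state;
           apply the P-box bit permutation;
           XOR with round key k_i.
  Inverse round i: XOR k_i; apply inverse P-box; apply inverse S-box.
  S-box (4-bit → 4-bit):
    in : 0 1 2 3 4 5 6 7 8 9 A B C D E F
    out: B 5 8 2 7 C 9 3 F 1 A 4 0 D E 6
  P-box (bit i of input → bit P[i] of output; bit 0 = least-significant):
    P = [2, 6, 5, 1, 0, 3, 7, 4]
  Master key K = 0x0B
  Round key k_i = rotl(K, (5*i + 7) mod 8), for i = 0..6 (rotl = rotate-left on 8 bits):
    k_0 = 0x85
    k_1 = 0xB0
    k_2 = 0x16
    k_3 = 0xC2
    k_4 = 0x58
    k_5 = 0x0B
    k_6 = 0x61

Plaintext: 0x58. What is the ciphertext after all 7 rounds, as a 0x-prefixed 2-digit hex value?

0xC5

s_0 = plaintext = 0x58
s_1 = Round(s_0, k_0) = 0x73
s_2 = Round(s_1, k_1) = 0xF9
s_3 = Round(s_2, k_2) = 0x9A
s_4 = Round(s_3, k_3) = 0x81
s_5 = Round(s_4, k_4) = 0xE5
s_6 = Round(s_5, k_5) = 0xB1
s_7 = Round(s_6, k_6) = 0xC5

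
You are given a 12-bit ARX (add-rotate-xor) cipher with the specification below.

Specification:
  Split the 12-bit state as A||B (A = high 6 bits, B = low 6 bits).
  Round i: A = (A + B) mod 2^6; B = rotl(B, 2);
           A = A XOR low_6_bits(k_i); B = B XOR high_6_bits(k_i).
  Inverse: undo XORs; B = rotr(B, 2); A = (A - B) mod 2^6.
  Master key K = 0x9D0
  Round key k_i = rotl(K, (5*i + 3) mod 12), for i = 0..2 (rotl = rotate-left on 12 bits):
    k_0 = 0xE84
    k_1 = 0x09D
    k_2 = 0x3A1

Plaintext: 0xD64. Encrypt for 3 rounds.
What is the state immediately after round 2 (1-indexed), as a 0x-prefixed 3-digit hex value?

0x620

s_0 = plaintext = 0xD64
s_1 = Round(s_0, k_0) = 0x768
s_2 = Round(s_1, k_1) = 0x620
s_3 = Round(s_2, k_2) = 0x64C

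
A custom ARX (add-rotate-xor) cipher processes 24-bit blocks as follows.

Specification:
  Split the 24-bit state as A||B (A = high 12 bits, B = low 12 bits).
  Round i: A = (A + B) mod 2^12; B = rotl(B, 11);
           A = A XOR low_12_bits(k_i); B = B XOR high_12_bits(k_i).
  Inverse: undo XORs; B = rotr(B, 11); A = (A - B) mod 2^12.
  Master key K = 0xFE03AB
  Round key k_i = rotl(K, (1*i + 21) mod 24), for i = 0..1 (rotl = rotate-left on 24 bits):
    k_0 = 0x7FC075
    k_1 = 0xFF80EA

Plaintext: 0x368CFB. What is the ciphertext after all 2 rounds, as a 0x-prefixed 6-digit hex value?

0x97D338

s_0 = plaintext = 0x368CFB
s_1 = Round(s_0, k_0) = 0x016981
s_2 = Round(s_1, k_1) = 0x97D338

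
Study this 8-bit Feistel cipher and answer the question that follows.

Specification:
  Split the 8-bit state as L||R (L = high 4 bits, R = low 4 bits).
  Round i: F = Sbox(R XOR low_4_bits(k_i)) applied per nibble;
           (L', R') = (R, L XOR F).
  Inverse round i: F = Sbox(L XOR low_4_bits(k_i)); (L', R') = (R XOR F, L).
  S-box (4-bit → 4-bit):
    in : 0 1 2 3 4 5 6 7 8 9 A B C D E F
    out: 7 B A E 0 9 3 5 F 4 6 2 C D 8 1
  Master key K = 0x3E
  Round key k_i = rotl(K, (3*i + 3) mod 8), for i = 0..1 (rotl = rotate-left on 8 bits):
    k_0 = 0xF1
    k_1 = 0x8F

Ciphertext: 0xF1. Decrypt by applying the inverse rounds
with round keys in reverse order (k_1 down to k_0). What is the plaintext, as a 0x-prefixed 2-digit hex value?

0xA6

s_0 = ciphertext = 0xF1
s_1 = InvRound(s_0, k_1) = 0x6F
s_2 = InvRound(s_1, k_0) = 0xA6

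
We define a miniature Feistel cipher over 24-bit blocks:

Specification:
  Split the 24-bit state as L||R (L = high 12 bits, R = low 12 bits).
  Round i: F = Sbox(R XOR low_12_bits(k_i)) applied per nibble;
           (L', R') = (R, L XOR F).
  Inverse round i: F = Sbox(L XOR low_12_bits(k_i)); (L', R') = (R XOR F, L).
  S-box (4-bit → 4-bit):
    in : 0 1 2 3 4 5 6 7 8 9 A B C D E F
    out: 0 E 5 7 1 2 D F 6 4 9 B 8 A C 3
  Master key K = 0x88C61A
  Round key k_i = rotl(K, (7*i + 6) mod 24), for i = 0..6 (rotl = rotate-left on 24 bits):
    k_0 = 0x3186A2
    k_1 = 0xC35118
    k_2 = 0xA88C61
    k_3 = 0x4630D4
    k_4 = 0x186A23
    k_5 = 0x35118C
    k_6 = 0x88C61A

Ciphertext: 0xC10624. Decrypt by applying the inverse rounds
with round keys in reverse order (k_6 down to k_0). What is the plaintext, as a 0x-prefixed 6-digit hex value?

s_0 = ciphertext = 0xC10624
s_1 = InvRound(s_0, k_6) = 0xF2DC10
s_2 = InvRound(s_1, k_5) = 0x08EF2D
s_3 = InvRound(s_2, k_4) = 0x6B708E
s_4 = InvRound(s_3, k_3) = 0xD596B7
s_5 = InvRound(s_4, k_2) = 0x8C1D59
s_6 = InvRound(s_5, k_1) = 0x9FD8C1
s_7 = InvRound(s_6, k_0) = 0xBE29FD

0xBE29FD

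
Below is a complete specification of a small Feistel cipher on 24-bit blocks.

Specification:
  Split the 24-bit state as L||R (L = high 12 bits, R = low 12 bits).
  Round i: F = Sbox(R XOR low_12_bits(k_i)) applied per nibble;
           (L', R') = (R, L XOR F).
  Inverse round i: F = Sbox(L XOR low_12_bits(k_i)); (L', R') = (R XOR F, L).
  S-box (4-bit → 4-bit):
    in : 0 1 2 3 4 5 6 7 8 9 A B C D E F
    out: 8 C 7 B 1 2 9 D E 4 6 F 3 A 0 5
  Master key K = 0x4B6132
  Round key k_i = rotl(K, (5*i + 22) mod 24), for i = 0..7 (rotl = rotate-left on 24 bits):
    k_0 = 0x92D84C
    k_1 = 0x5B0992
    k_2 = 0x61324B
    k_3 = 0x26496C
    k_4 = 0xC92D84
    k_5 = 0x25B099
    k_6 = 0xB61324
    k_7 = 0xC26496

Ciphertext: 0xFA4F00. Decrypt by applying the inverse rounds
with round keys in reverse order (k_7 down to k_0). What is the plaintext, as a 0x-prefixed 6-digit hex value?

0x370395

s_0 = ciphertext = 0xFA4F00
s_1 = InvRound(s_0, k_7) = 0x0B7FA4
s_2 = InvRound(s_1, k_6) = 0x4EF0B7
s_3 = InvRound(s_2, k_5) = 0x16E4EF
s_4 = InvRound(s_3, k_4) = 0x7E916E
s_5 = InvRound(s_4, k_3) = 0x18C7E9
s_6 = InvRound(s_5, k_2) = 0xCD418C
s_7 = InvRound(s_6, k_1) = 0x395CD4
s_8 = InvRound(s_7, k_0) = 0x370395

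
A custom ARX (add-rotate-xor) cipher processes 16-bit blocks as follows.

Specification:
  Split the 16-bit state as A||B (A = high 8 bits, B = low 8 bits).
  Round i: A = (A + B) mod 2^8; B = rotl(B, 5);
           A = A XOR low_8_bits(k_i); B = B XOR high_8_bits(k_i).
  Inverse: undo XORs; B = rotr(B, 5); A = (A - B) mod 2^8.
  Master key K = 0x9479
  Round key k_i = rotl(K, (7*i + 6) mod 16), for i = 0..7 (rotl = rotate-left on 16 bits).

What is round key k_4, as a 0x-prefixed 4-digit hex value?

0x51E6

K = 0x9479
k_0 = rotl(K, (7*0+6) mod 16) = rotl(K, 6) = 0x1E65
k_1 = rotl(K, (7*1+6) mod 16) = rotl(K, 13) = 0x328F
k_2 = rotl(K, (7*2+6) mod 16) = rotl(K, 4) = 0x4799
k_3 = rotl(K, (7*3+6) mod 16) = rotl(K, 11) = 0xCCA3
k_4 = rotl(K, (7*4+6) mod 16) = rotl(K, 2) = 0x51E6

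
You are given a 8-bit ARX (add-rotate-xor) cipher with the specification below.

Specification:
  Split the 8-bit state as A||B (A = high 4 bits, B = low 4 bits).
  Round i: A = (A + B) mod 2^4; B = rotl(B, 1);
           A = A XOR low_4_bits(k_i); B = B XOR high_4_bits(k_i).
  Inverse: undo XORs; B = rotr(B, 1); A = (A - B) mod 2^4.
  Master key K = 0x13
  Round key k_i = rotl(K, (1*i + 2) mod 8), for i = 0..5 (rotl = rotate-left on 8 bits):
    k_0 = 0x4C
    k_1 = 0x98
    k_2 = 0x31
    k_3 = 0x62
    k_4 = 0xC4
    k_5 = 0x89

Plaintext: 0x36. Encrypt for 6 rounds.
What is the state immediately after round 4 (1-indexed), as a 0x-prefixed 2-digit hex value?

s_0 = plaintext = 0x36
s_1 = Round(s_0, k_0) = 0x58
s_2 = Round(s_1, k_1) = 0x58
s_3 = Round(s_2, k_2) = 0xC2
s_4 = Round(s_3, k_3) = 0xC2
s_5 = Round(s_4, k_4) = 0xA8
s_6 = Round(s_5, k_5) = 0xB9

0xC2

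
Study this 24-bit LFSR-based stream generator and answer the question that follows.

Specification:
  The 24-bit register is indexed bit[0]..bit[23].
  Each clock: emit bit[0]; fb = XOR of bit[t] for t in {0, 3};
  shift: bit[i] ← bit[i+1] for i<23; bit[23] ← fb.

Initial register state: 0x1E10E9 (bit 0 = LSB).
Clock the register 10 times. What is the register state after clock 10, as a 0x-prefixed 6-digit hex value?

0xBD0784

reg_0 = 0x1E10E9
clock 1: out=1, reg = 0x0F0874
clock 2: out=0, reg = 0x07843A
clock 3: out=0, reg = 0x83C21D
clock 4: out=1, reg = 0x41E10E
clock 5: out=0, reg = 0xA0F087
clock 6: out=1, reg = 0xD07843
clock 7: out=1, reg = 0xE83C21
clock 8: out=1, reg = 0xF41E10
clock 9: out=0, reg = 0x7A0F08
clock 10: out=0, reg = 0xBD0784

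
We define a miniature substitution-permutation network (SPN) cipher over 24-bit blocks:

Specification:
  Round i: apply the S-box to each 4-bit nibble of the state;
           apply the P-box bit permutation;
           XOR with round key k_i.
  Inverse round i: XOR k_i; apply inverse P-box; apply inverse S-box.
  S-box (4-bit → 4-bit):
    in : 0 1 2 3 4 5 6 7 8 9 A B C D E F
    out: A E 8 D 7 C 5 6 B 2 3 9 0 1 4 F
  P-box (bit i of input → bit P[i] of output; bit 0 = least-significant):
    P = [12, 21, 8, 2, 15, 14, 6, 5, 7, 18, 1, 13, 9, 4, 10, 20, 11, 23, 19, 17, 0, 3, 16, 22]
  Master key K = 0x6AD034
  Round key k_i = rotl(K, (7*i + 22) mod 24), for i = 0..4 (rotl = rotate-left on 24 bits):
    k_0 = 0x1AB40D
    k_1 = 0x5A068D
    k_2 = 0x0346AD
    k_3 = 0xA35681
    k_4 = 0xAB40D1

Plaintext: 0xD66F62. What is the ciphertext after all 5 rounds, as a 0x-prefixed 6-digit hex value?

s_0 = plaintext = 0xD66F62
s_1 = Round(s_0, k_0) = 0x161ACA
s_2 = Round(s_1, k_1) = 0x271A15
s_3 = Round(s_2, k_2) = 0xDF0359
s_4 = Round(s_3, k_3) = 0x197E72
s_5 = Round(s_4, k_4) = 0x6A048F

0x6A048F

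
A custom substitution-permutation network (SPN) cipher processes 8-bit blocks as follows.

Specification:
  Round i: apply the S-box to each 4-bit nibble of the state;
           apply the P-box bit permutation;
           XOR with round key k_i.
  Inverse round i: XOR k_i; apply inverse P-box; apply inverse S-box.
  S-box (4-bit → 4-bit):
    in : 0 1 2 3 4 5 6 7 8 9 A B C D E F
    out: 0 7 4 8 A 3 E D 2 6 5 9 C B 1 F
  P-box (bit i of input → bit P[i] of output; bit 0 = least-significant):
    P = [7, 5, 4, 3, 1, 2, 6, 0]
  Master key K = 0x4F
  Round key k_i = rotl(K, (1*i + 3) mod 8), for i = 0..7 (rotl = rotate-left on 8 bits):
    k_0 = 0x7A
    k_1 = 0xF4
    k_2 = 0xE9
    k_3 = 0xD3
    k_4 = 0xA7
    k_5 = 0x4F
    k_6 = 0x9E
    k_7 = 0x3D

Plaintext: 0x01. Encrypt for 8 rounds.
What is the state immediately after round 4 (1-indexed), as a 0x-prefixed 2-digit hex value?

0xE3

s_0 = plaintext = 0x01
s_1 = Round(s_0, k_0) = 0xCA
s_2 = Round(s_1, k_1) = 0x25
s_3 = Round(s_2, k_2) = 0x09
s_4 = Round(s_3, k_3) = 0xE3
s_5 = Round(s_4, k_4) = 0xAD
s_6 = Round(s_5, k_5) = 0xA5
s_7 = Round(s_6, k_6) = 0x7C
s_8 = Round(s_7, k_7) = 0x66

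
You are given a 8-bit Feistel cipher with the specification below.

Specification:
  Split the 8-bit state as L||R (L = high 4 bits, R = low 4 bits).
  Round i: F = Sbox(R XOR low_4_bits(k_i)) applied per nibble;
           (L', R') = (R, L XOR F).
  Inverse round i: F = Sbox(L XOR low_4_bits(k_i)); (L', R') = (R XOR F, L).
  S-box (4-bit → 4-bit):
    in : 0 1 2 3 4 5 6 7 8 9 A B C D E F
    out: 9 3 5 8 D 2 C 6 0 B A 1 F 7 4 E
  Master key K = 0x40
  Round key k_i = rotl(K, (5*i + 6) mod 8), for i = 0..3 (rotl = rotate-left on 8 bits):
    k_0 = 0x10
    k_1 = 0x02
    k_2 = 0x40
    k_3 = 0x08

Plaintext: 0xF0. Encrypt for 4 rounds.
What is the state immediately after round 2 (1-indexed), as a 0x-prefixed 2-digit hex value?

0x6D

s_0 = plaintext = 0xF0
s_1 = Round(s_0, k_0) = 0x06
s_2 = Round(s_1, k_1) = 0x6D
s_3 = Round(s_2, k_2) = 0xD1
s_4 = Round(s_3, k_3) = 0x16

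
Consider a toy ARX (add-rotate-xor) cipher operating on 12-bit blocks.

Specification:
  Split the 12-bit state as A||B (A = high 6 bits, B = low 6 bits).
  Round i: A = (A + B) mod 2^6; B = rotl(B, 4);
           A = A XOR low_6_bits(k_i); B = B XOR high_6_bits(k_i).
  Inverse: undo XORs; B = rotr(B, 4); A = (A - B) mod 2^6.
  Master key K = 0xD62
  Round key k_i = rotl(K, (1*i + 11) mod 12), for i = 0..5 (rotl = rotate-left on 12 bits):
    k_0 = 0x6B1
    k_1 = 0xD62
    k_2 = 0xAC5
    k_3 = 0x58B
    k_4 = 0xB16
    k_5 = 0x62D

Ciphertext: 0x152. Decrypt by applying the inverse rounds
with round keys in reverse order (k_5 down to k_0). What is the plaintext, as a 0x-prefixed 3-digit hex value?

0x887

s_0 = ciphertext = 0x152
s_1 = InvRound(s_0, k_5) = 0x028
s_2 = InvRound(s_1, k_4) = 0x190
s_3 = InvRound(s_2, k_3) = 0xD58
s_4 = InvRound(s_3, k_2) = 0x84F
s_5 = InvRound(s_4, k_1) = 0x62B
s_6 = InvRound(s_5, k_0) = 0x887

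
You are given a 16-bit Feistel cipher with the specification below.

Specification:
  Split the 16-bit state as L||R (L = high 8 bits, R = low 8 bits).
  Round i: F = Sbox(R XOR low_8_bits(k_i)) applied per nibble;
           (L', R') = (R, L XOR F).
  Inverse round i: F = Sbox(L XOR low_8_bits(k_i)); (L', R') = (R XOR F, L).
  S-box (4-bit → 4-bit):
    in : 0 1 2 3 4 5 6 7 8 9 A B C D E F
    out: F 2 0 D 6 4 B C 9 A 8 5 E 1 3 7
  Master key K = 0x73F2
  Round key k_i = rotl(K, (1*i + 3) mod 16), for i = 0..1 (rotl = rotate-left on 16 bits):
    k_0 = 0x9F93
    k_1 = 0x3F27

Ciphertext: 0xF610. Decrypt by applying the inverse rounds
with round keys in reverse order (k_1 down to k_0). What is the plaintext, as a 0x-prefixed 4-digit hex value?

s_0 = ciphertext = 0xF610
s_1 = InvRound(s_0, k_1) = 0x02F6
s_2 = InvRound(s_1, k_0) = 0x5402

0x5402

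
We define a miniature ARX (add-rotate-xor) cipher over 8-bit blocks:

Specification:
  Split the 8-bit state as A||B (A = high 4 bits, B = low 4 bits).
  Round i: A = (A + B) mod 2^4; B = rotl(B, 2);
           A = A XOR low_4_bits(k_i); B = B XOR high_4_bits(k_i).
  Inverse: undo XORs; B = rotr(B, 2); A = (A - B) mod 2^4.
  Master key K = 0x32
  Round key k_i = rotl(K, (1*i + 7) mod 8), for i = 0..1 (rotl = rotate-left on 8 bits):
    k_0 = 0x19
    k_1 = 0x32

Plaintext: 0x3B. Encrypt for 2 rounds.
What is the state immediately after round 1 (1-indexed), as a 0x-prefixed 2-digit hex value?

s_0 = plaintext = 0x3B
s_1 = Round(s_0, k_0) = 0x7F
s_2 = Round(s_1, k_1) = 0x4C

0x7F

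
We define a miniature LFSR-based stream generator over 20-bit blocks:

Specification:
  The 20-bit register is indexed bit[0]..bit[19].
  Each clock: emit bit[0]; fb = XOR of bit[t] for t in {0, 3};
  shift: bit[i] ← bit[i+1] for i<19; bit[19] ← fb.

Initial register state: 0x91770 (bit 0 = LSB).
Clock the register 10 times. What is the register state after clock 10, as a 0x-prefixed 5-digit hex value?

reg_0 = 0x91770
clock 1: out=0, reg = 0x48BB8
clock 2: out=0, reg = 0xA45DC
clock 3: out=0, reg = 0xD22EE
clock 4: out=0, reg = 0xE9177
clock 5: out=1, reg = 0xF48BB
clock 6: out=1, reg = 0x7A45D
clock 7: out=1, reg = 0x3D22E
clock 8: out=0, reg = 0x9E917
clock 9: out=1, reg = 0xCF48B
clock 10: out=1, reg = 0x67A45

0x67A45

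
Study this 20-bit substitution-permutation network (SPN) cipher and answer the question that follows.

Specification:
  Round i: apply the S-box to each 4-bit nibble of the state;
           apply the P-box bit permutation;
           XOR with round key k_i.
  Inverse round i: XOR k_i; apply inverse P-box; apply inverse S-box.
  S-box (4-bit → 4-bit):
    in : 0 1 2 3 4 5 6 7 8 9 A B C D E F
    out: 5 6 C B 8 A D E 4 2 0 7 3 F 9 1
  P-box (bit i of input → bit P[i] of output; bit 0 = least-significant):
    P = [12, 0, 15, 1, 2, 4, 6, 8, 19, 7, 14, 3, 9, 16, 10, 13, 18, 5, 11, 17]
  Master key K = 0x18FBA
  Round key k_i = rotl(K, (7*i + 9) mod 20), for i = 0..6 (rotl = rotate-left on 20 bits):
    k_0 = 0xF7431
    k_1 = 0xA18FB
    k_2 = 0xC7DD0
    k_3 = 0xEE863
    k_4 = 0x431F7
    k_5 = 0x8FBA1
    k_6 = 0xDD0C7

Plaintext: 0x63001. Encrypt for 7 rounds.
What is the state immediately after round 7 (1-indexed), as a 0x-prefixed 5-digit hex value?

0x47B2B

s_0 = plaintext = 0x63001
s_1 = Round(s_0, k_0) = 0x09E74
s_2 = Round(s_1, k_1) = 0x711A1
s_3 = Round(s_2, k_2) = 0xFB171
s_4 = Round(s_3, k_3) = 0xB2FB2
s_5 = Round(s_4, k_4) = 0x89D81
s_6 = Round(s_5, k_5) = 0x13368
s_7 = Round(s_6, k_6) = 0x47B2B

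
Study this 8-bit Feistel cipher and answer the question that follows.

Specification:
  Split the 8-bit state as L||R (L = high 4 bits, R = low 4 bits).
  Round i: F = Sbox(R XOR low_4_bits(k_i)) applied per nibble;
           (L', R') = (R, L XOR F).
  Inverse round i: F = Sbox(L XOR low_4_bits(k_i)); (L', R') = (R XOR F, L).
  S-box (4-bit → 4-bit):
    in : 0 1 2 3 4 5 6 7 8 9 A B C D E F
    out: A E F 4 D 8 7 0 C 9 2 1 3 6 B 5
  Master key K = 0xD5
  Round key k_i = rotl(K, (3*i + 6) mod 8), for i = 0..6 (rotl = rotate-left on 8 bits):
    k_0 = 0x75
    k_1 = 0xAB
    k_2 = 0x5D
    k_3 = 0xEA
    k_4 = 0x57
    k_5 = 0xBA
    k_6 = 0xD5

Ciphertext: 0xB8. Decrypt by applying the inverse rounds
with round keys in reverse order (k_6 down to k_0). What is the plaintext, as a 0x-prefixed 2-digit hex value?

0xA7

s_0 = ciphertext = 0xB8
s_1 = InvRound(s_0, k_6) = 0x3B
s_2 = InvRound(s_1, k_5) = 0x23
s_3 = InvRound(s_2, k_4) = 0xB2
s_4 = InvRound(s_3, k_3) = 0xCB
s_5 = InvRound(s_4, k_2) = 0x5C
s_6 = InvRound(s_5, k_1) = 0x75
s_7 = InvRound(s_6, k_0) = 0xA7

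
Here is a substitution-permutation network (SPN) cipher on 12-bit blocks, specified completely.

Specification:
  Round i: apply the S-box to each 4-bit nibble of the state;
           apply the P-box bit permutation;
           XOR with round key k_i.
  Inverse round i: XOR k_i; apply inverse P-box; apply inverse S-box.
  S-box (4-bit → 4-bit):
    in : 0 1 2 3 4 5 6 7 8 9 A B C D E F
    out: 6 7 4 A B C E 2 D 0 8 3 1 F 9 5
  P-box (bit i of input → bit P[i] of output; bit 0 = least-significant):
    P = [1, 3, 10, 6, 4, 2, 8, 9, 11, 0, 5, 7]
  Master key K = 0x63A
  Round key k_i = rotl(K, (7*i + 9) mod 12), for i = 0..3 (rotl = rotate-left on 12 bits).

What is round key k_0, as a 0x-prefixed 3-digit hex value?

0x4C7

K = 0x63A
k_0 = rotl(K, (7*0+9) mod 12) = rotl(K, 9) = 0x4C7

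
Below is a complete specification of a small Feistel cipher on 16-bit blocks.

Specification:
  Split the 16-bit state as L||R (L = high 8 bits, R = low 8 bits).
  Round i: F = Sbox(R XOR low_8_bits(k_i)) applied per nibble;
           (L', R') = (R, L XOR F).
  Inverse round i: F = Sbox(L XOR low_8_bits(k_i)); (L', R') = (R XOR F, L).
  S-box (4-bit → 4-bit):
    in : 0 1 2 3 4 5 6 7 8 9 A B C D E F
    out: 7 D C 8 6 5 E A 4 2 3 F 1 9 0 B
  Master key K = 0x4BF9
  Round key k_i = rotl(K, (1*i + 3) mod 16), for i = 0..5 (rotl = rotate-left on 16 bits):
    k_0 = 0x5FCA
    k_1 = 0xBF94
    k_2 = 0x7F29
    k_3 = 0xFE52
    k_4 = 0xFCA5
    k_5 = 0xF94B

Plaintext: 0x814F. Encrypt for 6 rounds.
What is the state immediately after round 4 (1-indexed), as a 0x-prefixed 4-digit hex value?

s_0 = plaintext = 0x814F
s_1 = Round(s_0, k_0) = 0x4FC4
s_2 = Round(s_1, k_1) = 0xC418
s_3 = Round(s_2, k_2) = 0x1849
s_4 = Round(s_3, k_3) = 0x49C7
s_5 = Round(s_4, k_4) = 0xC7A5
s_6 = Round(s_5, k_5) = 0xA5C7

0x49C7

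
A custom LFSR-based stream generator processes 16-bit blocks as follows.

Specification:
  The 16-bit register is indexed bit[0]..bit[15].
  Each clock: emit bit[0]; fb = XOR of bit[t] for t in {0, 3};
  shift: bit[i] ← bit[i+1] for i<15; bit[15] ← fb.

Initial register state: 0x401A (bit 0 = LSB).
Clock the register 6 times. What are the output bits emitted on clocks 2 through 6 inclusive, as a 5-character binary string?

reg_0 = 0x401A
clock 1: out=0, reg = 0xA00D
clock 2: out=1, reg = 0x5006
clock 3: out=0, reg = 0x2803
clock 4: out=1, reg = 0x9401
clock 5: out=1, reg = 0xCA00
clock 6: out=0, reg = 0x6500

10110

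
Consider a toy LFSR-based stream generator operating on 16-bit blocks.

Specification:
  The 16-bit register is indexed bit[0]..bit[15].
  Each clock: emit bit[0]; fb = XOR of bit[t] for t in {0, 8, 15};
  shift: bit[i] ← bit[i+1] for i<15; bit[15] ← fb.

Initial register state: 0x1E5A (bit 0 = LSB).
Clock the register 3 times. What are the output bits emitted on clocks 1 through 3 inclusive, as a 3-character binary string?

reg_0 = 0x1E5A
clock 1: out=0, reg = 0x0F2D
clock 2: out=1, reg = 0x0796
clock 3: out=0, reg = 0x83CB

010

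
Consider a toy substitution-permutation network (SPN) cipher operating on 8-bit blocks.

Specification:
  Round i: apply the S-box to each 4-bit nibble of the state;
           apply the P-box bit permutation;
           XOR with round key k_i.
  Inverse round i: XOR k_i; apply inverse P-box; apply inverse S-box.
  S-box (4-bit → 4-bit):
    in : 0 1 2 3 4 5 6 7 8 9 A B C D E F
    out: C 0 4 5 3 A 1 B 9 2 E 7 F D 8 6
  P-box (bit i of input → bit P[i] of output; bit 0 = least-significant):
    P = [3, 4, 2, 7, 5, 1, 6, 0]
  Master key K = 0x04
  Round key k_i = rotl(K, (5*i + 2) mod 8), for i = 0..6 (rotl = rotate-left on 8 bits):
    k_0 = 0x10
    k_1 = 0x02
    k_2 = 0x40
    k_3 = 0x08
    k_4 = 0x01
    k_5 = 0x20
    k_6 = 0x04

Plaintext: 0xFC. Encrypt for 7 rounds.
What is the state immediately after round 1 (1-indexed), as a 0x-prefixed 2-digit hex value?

s_0 = plaintext = 0xFC
s_1 = Round(s_0, k_0) = 0xCE
s_2 = Round(s_1, k_1) = 0xE1
s_3 = Round(s_2, k_2) = 0x41
s_4 = Round(s_3, k_3) = 0x2A
s_5 = Round(s_4, k_4) = 0xD5
s_6 = Round(s_5, k_5) = 0xD1
s_7 = Round(s_6, k_6) = 0x65

0xCE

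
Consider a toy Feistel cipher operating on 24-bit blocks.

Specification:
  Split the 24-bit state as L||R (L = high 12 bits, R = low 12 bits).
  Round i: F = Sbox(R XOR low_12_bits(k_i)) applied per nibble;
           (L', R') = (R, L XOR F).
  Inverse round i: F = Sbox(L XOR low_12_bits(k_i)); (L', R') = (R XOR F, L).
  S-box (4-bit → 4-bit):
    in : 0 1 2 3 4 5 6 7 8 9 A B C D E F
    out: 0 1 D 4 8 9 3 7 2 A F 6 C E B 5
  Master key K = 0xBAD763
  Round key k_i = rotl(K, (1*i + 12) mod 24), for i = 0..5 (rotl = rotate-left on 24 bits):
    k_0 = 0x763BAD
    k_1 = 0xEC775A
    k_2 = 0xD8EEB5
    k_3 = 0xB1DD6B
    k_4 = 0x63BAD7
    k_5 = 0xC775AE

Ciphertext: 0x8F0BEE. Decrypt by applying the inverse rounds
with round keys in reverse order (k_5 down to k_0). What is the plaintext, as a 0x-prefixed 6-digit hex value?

s_0 = ciphertext = 0x8F0BEE
s_1 = InvRound(s_0, k_5) = 0x5758F0
s_2 = InvRound(s_1, k_4) = 0xD0D575
s_3 = InvRound(s_2, k_3) = 0x546D0D
s_4 = InvRound(s_3, k_2) = 0xB59546
s_5 = InvRound(s_4, k_1) = 0x942B59
s_6 = InvRound(s_5, k_0) = 0x6EC942

0x6EC942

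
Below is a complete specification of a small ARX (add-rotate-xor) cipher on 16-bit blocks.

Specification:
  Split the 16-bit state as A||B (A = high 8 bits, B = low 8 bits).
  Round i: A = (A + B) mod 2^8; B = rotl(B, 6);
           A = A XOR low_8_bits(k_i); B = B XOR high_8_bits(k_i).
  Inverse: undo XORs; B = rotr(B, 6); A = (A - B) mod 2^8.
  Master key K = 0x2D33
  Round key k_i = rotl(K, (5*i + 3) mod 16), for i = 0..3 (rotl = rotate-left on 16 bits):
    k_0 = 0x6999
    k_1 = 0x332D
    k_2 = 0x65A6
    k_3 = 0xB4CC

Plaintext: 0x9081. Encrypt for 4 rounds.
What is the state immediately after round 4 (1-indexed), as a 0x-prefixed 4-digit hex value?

0x08FA

s_0 = plaintext = 0x9081
s_1 = Round(s_0, k_0) = 0x8809
s_2 = Round(s_1, k_1) = 0xBC71
s_3 = Round(s_2, k_2) = 0x8B39
s_4 = Round(s_3, k_3) = 0x08FA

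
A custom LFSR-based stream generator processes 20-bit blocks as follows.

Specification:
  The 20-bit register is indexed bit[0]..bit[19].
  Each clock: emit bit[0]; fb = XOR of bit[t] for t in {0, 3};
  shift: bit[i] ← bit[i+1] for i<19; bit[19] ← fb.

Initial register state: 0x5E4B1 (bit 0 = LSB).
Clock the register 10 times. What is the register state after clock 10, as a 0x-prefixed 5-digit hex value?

reg_0 = 0x5E4B1
clock 1: out=1, reg = 0xAF258
clock 2: out=0, reg = 0xD792C
clock 3: out=0, reg = 0xEBC96
clock 4: out=0, reg = 0x75E4B
clock 5: out=1, reg = 0x3AF25
clock 6: out=1, reg = 0x9D792
clock 7: out=0, reg = 0x4EBC9
clock 8: out=1, reg = 0x275E4
clock 9: out=0, reg = 0x13AF2
clock 10: out=0, reg = 0x09D79

0x09D79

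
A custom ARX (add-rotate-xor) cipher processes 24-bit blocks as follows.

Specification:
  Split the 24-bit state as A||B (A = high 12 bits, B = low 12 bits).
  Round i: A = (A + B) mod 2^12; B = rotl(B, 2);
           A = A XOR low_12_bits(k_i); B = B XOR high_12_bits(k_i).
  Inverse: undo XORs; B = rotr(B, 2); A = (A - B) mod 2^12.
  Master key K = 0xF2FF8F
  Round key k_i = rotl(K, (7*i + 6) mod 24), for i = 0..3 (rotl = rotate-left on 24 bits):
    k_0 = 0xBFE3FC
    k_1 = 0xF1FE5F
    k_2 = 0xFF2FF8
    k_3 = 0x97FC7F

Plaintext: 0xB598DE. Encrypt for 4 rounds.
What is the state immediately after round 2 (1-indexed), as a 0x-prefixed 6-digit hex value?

s_0 = plaintext = 0xB598DE
s_1 = Round(s_0, k_0) = 0x7CB884
s_2 = Round(s_1, k_1) = 0xE10D0D
s_3 = Round(s_2, k_2) = 0x4E5BC5
s_4 = Round(s_3, k_3) = 0xCD5669

0xE10D0D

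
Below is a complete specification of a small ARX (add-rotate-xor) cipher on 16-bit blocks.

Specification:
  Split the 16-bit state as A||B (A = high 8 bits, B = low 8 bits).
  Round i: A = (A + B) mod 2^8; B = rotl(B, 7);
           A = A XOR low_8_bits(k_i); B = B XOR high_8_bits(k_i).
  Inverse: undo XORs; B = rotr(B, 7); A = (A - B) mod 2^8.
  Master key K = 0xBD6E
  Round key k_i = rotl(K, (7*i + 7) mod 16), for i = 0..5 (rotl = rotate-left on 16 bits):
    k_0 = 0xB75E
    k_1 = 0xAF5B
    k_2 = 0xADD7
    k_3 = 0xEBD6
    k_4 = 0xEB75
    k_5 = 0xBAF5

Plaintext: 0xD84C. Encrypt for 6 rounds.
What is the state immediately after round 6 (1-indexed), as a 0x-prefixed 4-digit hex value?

0x6776

s_0 = plaintext = 0xD84C
s_1 = Round(s_0, k_0) = 0x7A91
s_2 = Round(s_1, k_1) = 0x5067
s_3 = Round(s_2, k_2) = 0x601E
s_4 = Round(s_3, k_3) = 0xA8E4
s_5 = Round(s_4, k_4) = 0xF999
s_6 = Round(s_5, k_5) = 0x6776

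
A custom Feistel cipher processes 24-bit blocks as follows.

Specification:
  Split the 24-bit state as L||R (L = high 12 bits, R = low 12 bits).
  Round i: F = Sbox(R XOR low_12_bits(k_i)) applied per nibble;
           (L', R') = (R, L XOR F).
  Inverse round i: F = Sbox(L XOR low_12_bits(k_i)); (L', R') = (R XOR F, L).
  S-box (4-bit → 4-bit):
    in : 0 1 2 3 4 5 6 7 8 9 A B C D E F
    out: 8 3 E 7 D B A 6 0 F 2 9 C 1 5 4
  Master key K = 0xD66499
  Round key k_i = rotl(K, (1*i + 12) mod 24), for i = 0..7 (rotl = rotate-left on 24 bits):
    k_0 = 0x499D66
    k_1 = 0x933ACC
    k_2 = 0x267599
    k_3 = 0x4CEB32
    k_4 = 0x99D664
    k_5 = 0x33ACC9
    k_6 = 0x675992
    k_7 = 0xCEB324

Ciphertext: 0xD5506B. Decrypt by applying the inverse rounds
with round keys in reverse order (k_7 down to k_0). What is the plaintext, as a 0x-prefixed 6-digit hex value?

s_0 = ciphertext = 0xD5506B
s_1 = InvRound(s_0, k_7) = 0x508D55
s_2 = InvRound(s_1, k_6) = 0x1A7508
s_3 = InvRound(s_2, k_5) = 0x4AD1A7
s_4 = InvRound(s_3, k_4) = 0xF684AD
s_5 = InvRound(s_4, k_3) = 0x91FF68
s_6 = InvRound(s_5, k_2) = 0x36291F
s_7 = InvRound(s_6, k_1) = 0x63A362
s_8 = InvRound(s_7, k_0) = 0xADE63A

0xADE63A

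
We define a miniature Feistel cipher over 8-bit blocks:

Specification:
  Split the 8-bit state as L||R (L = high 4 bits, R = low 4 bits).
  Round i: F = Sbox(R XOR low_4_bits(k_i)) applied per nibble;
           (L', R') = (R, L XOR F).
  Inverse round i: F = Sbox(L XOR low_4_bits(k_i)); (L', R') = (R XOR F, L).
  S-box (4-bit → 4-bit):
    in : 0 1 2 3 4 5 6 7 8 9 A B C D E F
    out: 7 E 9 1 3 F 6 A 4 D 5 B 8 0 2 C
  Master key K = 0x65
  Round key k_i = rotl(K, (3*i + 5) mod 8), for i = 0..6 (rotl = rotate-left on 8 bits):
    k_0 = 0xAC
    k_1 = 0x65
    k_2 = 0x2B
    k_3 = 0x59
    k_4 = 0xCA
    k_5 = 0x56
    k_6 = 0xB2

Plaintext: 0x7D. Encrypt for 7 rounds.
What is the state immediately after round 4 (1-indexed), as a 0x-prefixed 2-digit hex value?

s_0 = plaintext = 0x7D
s_1 = Round(s_0, k_0) = 0xD9
s_2 = Round(s_1, k_1) = 0x95
s_3 = Round(s_2, k_2) = 0x5B
s_4 = Round(s_3, k_3) = 0xBC
s_5 = Round(s_4, k_4) = 0xCD
s_6 = Round(s_5, k_5) = 0xD7
s_7 = Round(s_6, k_6) = 0x72

0xBC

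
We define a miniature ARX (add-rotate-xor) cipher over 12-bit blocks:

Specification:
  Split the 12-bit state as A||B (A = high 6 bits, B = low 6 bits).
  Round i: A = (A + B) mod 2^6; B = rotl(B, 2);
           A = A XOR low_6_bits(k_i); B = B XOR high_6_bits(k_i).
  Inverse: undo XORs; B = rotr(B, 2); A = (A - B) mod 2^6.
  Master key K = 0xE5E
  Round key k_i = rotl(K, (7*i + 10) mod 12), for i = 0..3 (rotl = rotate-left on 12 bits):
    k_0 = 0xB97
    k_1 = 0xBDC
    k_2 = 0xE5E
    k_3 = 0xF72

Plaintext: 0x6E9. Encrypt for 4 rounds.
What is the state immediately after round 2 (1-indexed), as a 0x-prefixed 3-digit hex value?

0x1CF

s_0 = plaintext = 0x6E9
s_1 = Round(s_0, k_0) = 0x4C8
s_2 = Round(s_1, k_1) = 0x1CF
s_3 = Round(s_2, k_2) = 0x205
s_4 = Round(s_3, k_3) = 0xFE9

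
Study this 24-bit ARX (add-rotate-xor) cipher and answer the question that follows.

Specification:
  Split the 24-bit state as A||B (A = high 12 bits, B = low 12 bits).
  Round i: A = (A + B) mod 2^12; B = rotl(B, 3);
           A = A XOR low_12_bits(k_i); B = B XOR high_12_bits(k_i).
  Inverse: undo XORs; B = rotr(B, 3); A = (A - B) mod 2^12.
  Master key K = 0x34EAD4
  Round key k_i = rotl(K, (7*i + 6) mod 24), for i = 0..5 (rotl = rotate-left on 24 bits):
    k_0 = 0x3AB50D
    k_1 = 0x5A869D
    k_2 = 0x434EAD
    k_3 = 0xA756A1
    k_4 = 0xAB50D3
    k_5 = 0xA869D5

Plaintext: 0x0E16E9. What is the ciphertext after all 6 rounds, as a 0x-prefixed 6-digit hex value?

0x3C986E

s_0 = plaintext = 0x0E16E9
s_1 = Round(s_0, k_0) = 0x2C74E0
s_2 = Round(s_1, k_1) = 0x13A2AA
s_3 = Round(s_2, k_2) = 0xD49165
s_4 = Round(s_3, k_3) = 0x80F15D
s_5 = Round(s_4, k_4) = 0x9BF05D
s_6 = Round(s_5, k_5) = 0x3C986E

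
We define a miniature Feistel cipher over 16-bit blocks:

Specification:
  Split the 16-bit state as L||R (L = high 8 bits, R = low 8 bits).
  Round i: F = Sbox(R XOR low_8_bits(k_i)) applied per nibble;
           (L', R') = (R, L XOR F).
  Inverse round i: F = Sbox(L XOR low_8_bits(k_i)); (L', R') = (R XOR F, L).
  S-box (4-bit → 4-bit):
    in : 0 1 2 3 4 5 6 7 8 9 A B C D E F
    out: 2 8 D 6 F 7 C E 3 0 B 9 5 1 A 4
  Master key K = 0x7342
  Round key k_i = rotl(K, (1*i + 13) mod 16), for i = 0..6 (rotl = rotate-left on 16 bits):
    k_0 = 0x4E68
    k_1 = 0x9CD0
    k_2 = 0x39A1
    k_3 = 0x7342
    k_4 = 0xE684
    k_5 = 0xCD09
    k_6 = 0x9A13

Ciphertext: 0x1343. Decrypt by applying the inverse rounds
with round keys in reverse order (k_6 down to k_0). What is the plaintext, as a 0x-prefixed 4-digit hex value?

s_0 = ciphertext = 0x1343
s_1 = InvRound(s_0, k_6) = 0x6113
s_2 = InvRound(s_1, k_5) = 0xD061
s_3 = InvRound(s_2, k_4) = 0x1ED0
s_4 = InvRound(s_3, k_3) = 0xA51E
s_5 = InvRound(s_4, k_2) = 0x31A5
s_6 = InvRound(s_5, k_1) = 0x0D31
s_7 = InvRound(s_6, k_0) = 0xF60D

0xF60D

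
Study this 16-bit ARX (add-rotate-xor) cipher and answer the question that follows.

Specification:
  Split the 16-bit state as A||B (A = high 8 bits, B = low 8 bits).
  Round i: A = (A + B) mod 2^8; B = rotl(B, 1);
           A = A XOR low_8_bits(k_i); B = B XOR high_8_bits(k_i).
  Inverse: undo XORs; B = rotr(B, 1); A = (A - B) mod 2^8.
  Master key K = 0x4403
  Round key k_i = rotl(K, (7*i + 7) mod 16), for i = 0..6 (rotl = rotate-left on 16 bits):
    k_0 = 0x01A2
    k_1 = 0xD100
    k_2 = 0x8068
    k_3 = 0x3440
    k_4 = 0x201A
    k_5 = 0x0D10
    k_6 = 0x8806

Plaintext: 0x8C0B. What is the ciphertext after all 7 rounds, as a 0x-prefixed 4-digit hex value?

s_0 = plaintext = 0x8C0B
s_1 = Round(s_0, k_0) = 0x3517
s_2 = Round(s_1, k_1) = 0x4CFF
s_3 = Round(s_2, k_2) = 0x237F
s_4 = Round(s_3, k_3) = 0xE2CA
s_5 = Round(s_4, k_4) = 0xB6B5
s_6 = Round(s_5, k_5) = 0x7B66
s_7 = Round(s_6, k_6) = 0xE744

0xE744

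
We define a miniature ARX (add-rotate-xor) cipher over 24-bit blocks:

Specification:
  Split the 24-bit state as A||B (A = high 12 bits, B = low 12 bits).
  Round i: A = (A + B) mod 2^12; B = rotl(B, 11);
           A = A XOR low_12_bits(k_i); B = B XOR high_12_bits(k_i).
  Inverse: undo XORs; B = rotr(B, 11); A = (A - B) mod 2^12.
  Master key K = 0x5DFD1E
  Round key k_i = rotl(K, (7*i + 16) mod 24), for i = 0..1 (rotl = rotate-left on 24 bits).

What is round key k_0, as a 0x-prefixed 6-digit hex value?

K = 0x5DFD1E
k_0 = rotl(K, (7*0+16) mod 24) = rotl(K, 16) = 0x1E5DFD

0x1E5DFD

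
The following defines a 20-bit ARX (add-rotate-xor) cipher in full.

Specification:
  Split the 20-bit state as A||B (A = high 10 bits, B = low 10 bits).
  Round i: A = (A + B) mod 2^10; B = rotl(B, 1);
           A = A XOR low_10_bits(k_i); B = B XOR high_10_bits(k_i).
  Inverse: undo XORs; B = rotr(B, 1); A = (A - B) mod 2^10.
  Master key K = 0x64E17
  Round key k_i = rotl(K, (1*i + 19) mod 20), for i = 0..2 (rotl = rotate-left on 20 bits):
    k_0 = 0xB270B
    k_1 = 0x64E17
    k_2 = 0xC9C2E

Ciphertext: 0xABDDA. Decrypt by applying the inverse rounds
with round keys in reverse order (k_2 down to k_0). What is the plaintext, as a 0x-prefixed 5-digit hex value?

0xEDADF

s_0 = ciphertext = 0xABDDA
s_1 = InvRound(s_0, k_2) = 0xC0F7E
s_2 = InvRound(s_1, k_1) = 0x67B76
s_3 = InvRound(s_2, k_0) = 0xEDADF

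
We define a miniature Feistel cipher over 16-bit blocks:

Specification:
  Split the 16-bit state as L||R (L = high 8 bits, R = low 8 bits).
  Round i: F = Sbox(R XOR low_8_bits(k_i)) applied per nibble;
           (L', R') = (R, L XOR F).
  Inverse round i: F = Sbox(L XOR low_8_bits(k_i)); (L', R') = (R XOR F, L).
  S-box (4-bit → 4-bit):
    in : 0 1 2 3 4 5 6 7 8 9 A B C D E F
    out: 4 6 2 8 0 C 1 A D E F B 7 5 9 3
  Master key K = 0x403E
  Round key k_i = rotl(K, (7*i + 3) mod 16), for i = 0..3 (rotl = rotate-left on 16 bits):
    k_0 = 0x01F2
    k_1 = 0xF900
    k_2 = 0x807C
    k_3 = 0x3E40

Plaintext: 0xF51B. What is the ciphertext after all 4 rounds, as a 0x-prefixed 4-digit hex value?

0xCCD7

s_0 = plaintext = 0xF51B
s_1 = Round(s_0, k_0) = 0x1B6B
s_2 = Round(s_1, k_1) = 0x6B00
s_3 = Round(s_2, k_2) = 0x00CC
s_4 = Round(s_3, k_3) = 0xCCD7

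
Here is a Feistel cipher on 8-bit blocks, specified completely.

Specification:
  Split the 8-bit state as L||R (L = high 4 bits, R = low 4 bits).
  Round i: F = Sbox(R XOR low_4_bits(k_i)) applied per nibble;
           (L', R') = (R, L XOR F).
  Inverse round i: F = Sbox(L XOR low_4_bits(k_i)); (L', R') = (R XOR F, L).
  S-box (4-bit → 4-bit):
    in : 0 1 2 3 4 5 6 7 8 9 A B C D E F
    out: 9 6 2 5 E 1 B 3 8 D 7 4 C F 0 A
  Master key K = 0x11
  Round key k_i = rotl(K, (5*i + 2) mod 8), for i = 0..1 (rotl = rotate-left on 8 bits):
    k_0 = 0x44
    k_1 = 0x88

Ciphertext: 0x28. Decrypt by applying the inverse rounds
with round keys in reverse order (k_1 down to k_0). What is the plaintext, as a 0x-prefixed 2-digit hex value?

s_0 = ciphertext = 0x28
s_1 = InvRound(s_0, k_1) = 0xF2
s_2 = InvRound(s_1, k_0) = 0x6F

0x6F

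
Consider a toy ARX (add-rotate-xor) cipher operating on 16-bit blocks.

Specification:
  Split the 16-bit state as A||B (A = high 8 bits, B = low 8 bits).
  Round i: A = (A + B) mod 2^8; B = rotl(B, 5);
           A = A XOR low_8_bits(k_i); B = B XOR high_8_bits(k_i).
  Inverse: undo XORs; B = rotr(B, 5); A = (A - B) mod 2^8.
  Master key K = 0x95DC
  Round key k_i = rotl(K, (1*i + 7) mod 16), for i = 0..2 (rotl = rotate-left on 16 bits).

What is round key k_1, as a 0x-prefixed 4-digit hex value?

K = 0x95DC
k_0 = rotl(K, (1*0+7) mod 16) = rotl(K, 7) = 0xEE4A
k_1 = rotl(K, (1*1+7) mod 16) = rotl(K, 8) = 0xDC95

0xDC95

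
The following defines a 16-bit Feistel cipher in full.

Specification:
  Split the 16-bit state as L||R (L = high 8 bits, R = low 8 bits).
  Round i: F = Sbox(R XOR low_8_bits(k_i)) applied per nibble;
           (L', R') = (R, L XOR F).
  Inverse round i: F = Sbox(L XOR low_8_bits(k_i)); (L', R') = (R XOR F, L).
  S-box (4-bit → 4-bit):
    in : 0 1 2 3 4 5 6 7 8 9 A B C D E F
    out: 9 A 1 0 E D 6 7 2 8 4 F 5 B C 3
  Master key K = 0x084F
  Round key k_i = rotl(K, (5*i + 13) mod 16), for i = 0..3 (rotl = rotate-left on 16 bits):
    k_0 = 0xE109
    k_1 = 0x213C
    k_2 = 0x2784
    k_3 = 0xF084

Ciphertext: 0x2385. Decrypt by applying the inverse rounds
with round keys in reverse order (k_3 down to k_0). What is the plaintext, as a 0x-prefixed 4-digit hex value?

s_0 = ciphertext = 0x2385
s_1 = InvRound(s_0, k_3) = 0xC223
s_2 = InvRound(s_1, k_2) = 0xC5C2
s_3 = InvRound(s_2, k_1) = 0xFAC5
s_4 = InvRound(s_3, k_0) = 0xF5FA

0xF5FA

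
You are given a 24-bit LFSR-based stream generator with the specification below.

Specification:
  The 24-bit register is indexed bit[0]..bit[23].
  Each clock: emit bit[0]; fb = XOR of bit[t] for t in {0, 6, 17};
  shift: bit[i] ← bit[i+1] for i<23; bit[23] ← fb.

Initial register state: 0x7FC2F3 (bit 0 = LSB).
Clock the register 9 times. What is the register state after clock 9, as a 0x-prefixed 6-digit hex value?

reg_0 = 0x7FC2F3
clock 1: out=1, reg = 0xBFE179
clock 2: out=1, reg = 0xDFF0BC
clock 3: out=0, reg = 0xEFF85E
clock 4: out=0, reg = 0x77FC2F
clock 5: out=1, reg = 0x3BFE17
clock 6: out=1, reg = 0x1DFF0B
clock 7: out=1, reg = 0x8EFF85
clock 8: out=1, reg = 0x477FC2
clock 9: out=0, reg = 0x23BFE1

0x23BFE1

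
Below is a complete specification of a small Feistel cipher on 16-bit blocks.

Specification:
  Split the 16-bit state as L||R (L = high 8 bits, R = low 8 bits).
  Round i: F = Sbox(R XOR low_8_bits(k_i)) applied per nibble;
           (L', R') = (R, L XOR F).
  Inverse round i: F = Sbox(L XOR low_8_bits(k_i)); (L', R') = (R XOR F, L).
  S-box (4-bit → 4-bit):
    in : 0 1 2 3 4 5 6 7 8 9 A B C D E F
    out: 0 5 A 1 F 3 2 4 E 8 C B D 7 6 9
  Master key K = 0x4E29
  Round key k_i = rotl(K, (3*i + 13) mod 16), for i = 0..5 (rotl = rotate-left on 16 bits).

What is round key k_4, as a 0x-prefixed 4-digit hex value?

K = 0x4E29
k_0 = rotl(K, (3*0+13) mod 16) = rotl(K, 13) = 0x29C5
k_1 = rotl(K, (3*1+13) mod 16) = rotl(K, 0) = 0x4E29
k_2 = rotl(K, (3*2+13) mod 16) = rotl(K, 3) = 0x714A
k_3 = rotl(K, (3*3+13) mod 16) = rotl(K, 6) = 0x8A53
k_4 = rotl(K, (3*4+13) mod 16) = rotl(K, 9) = 0x529C

0x529C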